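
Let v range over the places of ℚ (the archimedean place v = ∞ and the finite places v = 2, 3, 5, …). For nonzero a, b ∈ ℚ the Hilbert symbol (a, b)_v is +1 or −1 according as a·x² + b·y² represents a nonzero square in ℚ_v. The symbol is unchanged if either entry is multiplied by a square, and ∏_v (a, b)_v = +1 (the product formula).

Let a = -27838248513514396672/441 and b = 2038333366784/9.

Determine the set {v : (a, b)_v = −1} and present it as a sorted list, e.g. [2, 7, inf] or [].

(a, b) ≡ (-583, 23426) mod (ℚ^×)²; places V = {2, 3, 7, 11, 13, 17, 53, ∞}.
(a,b)_∞: sgn(-583)=−, sgn(23426)=+, so +1.
(a,b)_2: α=10, β=9; u≡1, v≡1 (mod 8); ε(u)ε(v)=0·0, αω(v)=10·0, βω(u)=9·0; sum ≡ 0  ⇒  +1.
(a,b)_53: α=5, u≡44; β=3, v≡48 (mod 53); (44|53)=+1, (48|53)=-1; sign (−1)^0·+1^3·-1^5 = -1.
(a,b)_11: α=3, u≡10; β=2, v≡2 (mod 11); (10|11)=-1, (2|11)=-1; sign (−1)^0·-1^2·-1^3 = -1.
(a,b)_17: α=2, u≡6; β=1, v≡16 (mod 17); (6|17)=-1, (16|17)=+1; sign (−1)^0·-1^1·+1^2 = -1.
(a,b)_7: α=-2, u≡3; β=0, v≡4 (mod 7); (3|7)=-1, (4|7)=+1; sign (−1)^0·-1^0·+1^-2 = +1.
(a,b)_13: α=2, u≡7; β=1, v≡6 (mod 13); (7|13)=-1, (6|13)=-1; sign (−1)^0·-1^1·-1^2 = -1.
(a,b)_3: α=-2, u≡2; β=-2, v≡2 (mod 3); (2|3)=-1, (2|3)=-1; sign (−1)^0·-1^-2·-1^-2 = +1.
|Ram(-583, 23426)| = 4, even; anisotropic at {11, 13, 17, 53}.

[11, 13, 17, 53]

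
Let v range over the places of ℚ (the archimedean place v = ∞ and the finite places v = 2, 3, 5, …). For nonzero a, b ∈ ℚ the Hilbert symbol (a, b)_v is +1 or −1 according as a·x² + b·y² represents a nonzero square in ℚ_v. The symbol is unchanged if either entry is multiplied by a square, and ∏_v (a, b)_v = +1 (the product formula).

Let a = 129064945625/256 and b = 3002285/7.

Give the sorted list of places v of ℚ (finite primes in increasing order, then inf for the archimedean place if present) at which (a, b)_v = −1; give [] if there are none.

(a, b) ≡ (572033, 124355) mod (ℚ^×)²; places V = {2, 5, 7, 11, 13, 17, 19, 23, ∞}.
(a,b)_2: α=-8, β=0; u≡1, v≡3 (mod 8); ε(u)ε(v)=0·1, αω(v)=-8·1, βω(u)=0·0; sum ≡ 0  ⇒  +1.
(a,b)_13: α=0, u≡2; β=2, v≡1 (mod 13); (2|13)=-1, (1|13)=+1; sign (−1)^0·-1^2·+1^0 = +1.
(a,b)_11: α=1, u≡8; β=1, v≡2 (mod 11); (8|11)=-1, (2|11)=-1; sign (−1)^1·-1^1·-1^1 = -1.
(a,b)_19: α=3, u≡6; β=1, v≡7 (mod 19); (6|19)=+1, (7|19)=+1; sign (−1)^1·+1^1·+1^3 = -1.
(a,b)_17: α=1, u≡6; β=1, v≡11 (mod 17); (6|17)=-1, (11|17)=-1; sign (−1)^0·-1^1·-1^1 = +1.
(a,b)_7: α=1, u≡2; β=-1, v≡6 (mod 7); (2|7)=+1, (6|7)=-1; sign (−1)^1·+1^-1·-1^1 = +1.
(a,b)_∞: sgn(572033)=+, sgn(124355)=+, so +1.
(a,b)_5: α=4, u≡3; β=1, v≡1 (mod 5); (3|5)=-1, (1|5)=+1; sign (−1)^0·-1^1·+1^4 = -1.
(a,b)_23: α=1, u≡2; β=0, v≡7 (mod 23); (2|23)=+1, (7|23)=-1; sign (−1)^0·+1^0·-1^1 = -1.
Ram(572033, 124355) = {5, 11, 19, 23}; no ℚ_5-point on the conic.

[5, 11, 19, 23]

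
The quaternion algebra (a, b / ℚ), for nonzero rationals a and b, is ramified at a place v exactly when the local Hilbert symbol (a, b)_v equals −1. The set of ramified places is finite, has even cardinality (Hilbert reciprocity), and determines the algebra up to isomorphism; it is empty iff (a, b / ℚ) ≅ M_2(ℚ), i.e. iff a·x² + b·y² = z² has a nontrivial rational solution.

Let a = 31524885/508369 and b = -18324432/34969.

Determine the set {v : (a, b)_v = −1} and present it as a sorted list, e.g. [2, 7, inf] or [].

Mod squares: a ≡ 85, b ≡ -53. Check v ∈ {∞, 2, 3, 5, 7, 11, 17, 23, 29, 31, 53}.
v=5: a=5^1·(≡3), b=5^0·(≡2) mod 5; (3|5)=-1, (2|5)=-1; (−1)^{1·0·2}·(-1)^0·(-1)^1 = -1.
v=∞: 85 > 0 and -53 < 0  ⇒  (a,b)_∞ = +1.
v=53: a=53^0·(≡14), b=53^1·(≡36) mod 53; (14|53)=-1, (36|53)=+1; (−1)^{0·1·26}·(-1)^1·(+1)^0 = -1.
v=29: a=29^2·(≡12), b=29^0·(≡23) mod 29; (12|29)=-1, (23|29)=+1; (−1)^{2·0·14}·(-1)^0·(+1)^2 = +1.
v=2: v_2(a)=0, v_2(b)=4; units ≡ 5, 3 (mod 8); ε·ε+αω+βω = 0·1+0·1+4·1 ≡ 0  ⇒  (a,b)_2 = +1.
v=23: a=23^-2·(≡13), b=23^0·(≡4) mod 23; (13|23)=+1, (4|23)=+1; (−1)^{-2·0·11}·(+1)^0·(+1)^-2 = +1.
v=3: a=3^2·(≡1), b=3^2·(≡1) mod 3; (1|3)=+1, (1|3)=+1; (−1)^{2·2·1}·(+1)^2·(+1)^2 = +1.
v=17: a=17^1·(≡11), b=17^-2·(≡2) mod 17; (11|17)=-1, (2|17)=+1; (−1)^{1·-2·8}·(-1)^-2·(+1)^1 = +1.
v=11: a=11^0·(≡10), b=11^-2·(≡2) mod 11; (10|11)=-1, (2|11)=-1; (−1)^{0·-2·5}·(-1)^-2·(-1)^0 = +1.
v=7: a=7^2·(≡2), b=7^4·(≡3) mod 7; (2|7)=+1, (3|7)=-1; (−1)^{2·4·3}·(+1)^4·(-1)^2 = +1.
v=31: a=31^-2·(≡12), b=31^0·(≡9) mod 31; (12|31)=-1, (9|31)=+1; (−1)^{-2·0·15}·(-1)^0·(+1)^-2 = +1.
|Ram(85, -53)| = 2, even; anisotropic at {5, 53}.

[5, 53]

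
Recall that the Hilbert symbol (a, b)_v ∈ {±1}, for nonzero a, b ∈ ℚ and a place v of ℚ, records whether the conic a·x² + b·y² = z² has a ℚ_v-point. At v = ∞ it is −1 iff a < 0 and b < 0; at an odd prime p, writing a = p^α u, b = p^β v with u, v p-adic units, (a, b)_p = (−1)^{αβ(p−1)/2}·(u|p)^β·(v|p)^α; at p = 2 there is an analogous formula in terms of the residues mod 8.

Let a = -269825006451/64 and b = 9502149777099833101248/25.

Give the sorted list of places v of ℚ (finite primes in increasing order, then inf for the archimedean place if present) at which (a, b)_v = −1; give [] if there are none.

[3, 11, 13, 19]

(a, b) ≡ (-51051, 1463) mod (ℚ^×)²; places V = {2, 3, 5, 7, 11, 13, 17, 19, ∞}.
(a,b)_19: α=2, u≡14; β=5, v≡11 (mod 19); (14|19)=-1, (11|19)=+1; sign (−1)^0·-1^5·+1^2 = -1.
(a,b)_3: α=1, u≡2; β=2, v≡2 (mod 3); (2|3)=-1, (2|3)=-1; sign (−1)^0·-1^2·-1^1 = -1.
(a,b)_11: α=5, u≡1; β=7, v≡9 (mod 11); (1|11)=+1, (9|11)=+1; sign (−1)^1·+1^7·+1^5 = -1.
(a,b)_∞: sgn(-51051)=−, sgn(1463)=+, so +1.
(a,b)_13: α=1, u≡4; β=2, v≡2 (mod 13); (4|13)=+1, (2|13)=-1; sign (−1)^0·+1^2·-1^1 = -1.
(a,b)_17: α=1, u≡10; β=2, v≡15 (mod 17); (10|17)=-1, (15|17)=+1; sign (−1)^0·-1^2·+1^1 = +1.
(a,b)_7: α=1, u≡2; β=1, v≡5 (mod 7); (2|7)=+1, (5|7)=-1; sign (−1)^1·+1^1·-1^1 = +1.
(a,b)_2: α=-6, β=6; u≡5, v≡7 (mod 8); ε(u)ε(v)=0·1, αω(v)=-6·0, βω(u)=6·1; sum ≡ 0  ⇒  +1.
(a,b)_5: α=0, u≡1; β=-2, v≡3 (mod 5); (1|5)=+1, (3|5)=-1; sign (−1)^0·+1^-2·-1^0 = +1.
Ram(-51051, 1463) = {3, 11, 13, 19}; no ℚ_3-point on the conic.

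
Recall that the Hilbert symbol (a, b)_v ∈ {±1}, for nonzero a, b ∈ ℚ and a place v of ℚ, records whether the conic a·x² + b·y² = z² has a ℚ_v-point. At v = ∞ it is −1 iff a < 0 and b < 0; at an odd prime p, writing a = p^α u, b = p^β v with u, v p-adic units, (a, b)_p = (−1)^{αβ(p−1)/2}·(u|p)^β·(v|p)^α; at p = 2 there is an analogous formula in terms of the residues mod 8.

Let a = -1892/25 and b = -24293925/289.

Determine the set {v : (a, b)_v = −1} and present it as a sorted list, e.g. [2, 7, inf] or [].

[2, 31, 43, inf]

Mod squares: a ≡ -473, b ≡ -1333. Check v ∈ {∞, 2, 3, 5, 11, 17, 31, 43}.
v=31: a=31^0·(≡26), b=31^1·(≡16) mod 31; (26|31)=-1, (16|31)=+1; (−1)^{0·1·15}·(-1)^1·(+1)^0 = -1.
v=17: a=17^0·(≡10), b=17^-2·(≡10) mod 17; (10|17)=-1, (10|17)=-1; (−1)^{0·-2·8}·(-1)^-2·(-1)^0 = +1.
v=3: a=3^0·(≡1), b=3^6·(≡2) mod 3; (1|3)=+1, (2|3)=-1; (−1)^{0·6·1}·(+1)^6·(-1)^0 = +1.
v=∞: -473 < 0 and -1333 < 0  ⇒  (a,b)_∞ = -1.
v=11: a=11^1·(≡5), b=11^0·(≡5) mod 11; (5|11)=+1, (5|11)=+1; (−1)^{1·0·5}·(+1)^0·(+1)^1 = +1.
v=2: v_2(a)=2, v_2(b)=0; units ≡ 7, 3 (mod 8); ε·ε+αω+βω = 1·1+2·1+0·0 ≡ 1  ⇒  (a,b)_2 = -1.
v=5: a=5^-2·(≡3), b=5^2·(≡2) mod 5; (3|5)=-1, (2|5)=-1; (−1)^{-2·2·2}·(-1)^2·(-1)^-2 = +1.
v=43: a=43^1·(≡12), b=43^1·(≡7) mod 43; (12|43)=-1, (7|43)=-1; (−1)^{1·1·21}·(-1)^1·(-1)^1 = -1.
Ram(-473, -1333) = {2, 31, 43, ∞}; no ℚ_2-point on the conic.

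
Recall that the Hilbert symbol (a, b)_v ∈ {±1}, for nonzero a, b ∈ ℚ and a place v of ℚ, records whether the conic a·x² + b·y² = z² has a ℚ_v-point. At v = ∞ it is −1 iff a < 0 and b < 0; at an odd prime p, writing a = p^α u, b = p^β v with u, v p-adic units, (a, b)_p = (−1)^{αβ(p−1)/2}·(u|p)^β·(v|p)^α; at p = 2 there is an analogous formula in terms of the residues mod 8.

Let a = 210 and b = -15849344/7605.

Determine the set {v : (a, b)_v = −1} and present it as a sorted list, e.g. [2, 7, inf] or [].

(a, b) ≡ (210, -70) mod (ℚ^×)²; places V = {2, 3, 5, 7, 13, 19, ∞}.
(a,b)_13: α=0, u≡2; β=-2, v≡8 (mod 13); (2|13)=-1, (8|13)=-1; sign (−1)^0·-1^-2·-1^0 = +1.
(a,b)_5: α=1, u≡2; β=-1, v≡1 (mod 5); (2|5)=-1, (1|5)=+1; sign (−1)^0·-1^-1·+1^1 = -1.
(a,b)_2: α=1, β=7; u≡1, v≡5 (mod 8); ε(u)ε(v)=0·0, αω(v)=1·1, βω(u)=7·0; sum ≡ 1  ⇒  -1.
(a,b)_∞: sgn(210)=+, sgn(-70)=−, so +1.
(a,b)_19: α=0, u≡1; β=2, v≡1 (mod 19); (1|19)=+1, (1|19)=+1; sign (−1)^0·+1^2·+1^0 = +1.
(a,b)_7: α=1, u≡2; β=3, v≡2 (mod 7); (2|7)=+1, (2|7)=+1; sign (−1)^1·+1^3·+1^1 = -1.
(a,b)_3: α=1, u≡1; β=-2, v≡2 (mod 3); (1|3)=+1, (2|3)=-1; sign (−1)^0·+1^-2·-1^1 = -1.
Ram(210, -70) = {2, 3, 5, 7}; no ℚ_2-point on the conic.

[2, 3, 5, 7]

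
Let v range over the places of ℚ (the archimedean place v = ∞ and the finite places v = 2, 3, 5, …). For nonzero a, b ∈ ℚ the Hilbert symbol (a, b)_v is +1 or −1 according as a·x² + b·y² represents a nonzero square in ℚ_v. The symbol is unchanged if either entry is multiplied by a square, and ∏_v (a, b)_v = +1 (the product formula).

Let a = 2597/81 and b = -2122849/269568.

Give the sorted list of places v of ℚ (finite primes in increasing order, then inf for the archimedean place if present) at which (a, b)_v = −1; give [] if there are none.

(a, b) ≡ (53, -13) mod (ℚ^×)²; places V = {2, 3, 7, 13, 31, 47, 53, ∞}.
(a,b)_13: α=0, u≡12; β=-1, v≡12 (mod 13); (12|13)=+1, (12|13)=+1; sign (−1)^0·+1^-1·+1^0 = +1.
(a,b)_53: α=1, u≡15; β=0, v≡49 (mod 53); (15|53)=+1, (49|53)=+1; sign (−1)^0·+1^0·+1^1 = +1.
(a,b)_31: α=0, u≡29; β=2, v≡1 (mod 31); (29|31)=-1, (1|31)=+1; sign (−1)^0·-1^2·+1^0 = +1.
(a,b)_2: α=0, β=-8; u≡5, v≡3 (mod 8); ε(u)ε(v)=0·1, αω(v)=0·1, βω(u)=-8·1; sum ≡ 0  ⇒  +1.
(a,b)_7: α=2, u≡1; β=0, v≡4 (mod 7); (1|7)=+1, (4|7)=+1; sign (−1)^0·+1^0·+1^2 = +1.
(a,b)_3: α=-4, u≡2; β=-4, v≡2 (mod 3); (2|3)=-1, (2|3)=-1; sign (−1)^0·-1^-4·-1^-4 = +1.
(a,b)_∞: sgn(53)=+, sgn(-13)=−, so +1.
(a,b)_47: α=0, u≡28; β=2, v≡42 (mod 47); (28|47)=+1, (42|47)=+1; sign (−1)^0·+1^2·+1^0 = +1.
Ram(a, b) = ∅: the form 53·x² + -13·y² − z² is isotropic over every ℚ_v, so by Hasse–Minkowski it is isotropic over ℚ.

[]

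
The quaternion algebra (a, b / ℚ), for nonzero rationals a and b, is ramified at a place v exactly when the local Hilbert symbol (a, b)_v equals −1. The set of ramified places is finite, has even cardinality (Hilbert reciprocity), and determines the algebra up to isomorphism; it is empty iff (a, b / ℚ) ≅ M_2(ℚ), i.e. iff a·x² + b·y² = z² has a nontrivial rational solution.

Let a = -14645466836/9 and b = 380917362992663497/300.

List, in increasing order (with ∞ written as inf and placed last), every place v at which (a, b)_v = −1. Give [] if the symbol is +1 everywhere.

[2, 13, 19, 43]

(a, b) ≡ (-30259229, 2451) mod (ℚ^×)²; places V = {2, 3, 5, 7, 11, 13, 19, 37, 43, 53, ∞}.
(a,b)_5: α=0, u≡1; β=-2, v≡1 (mod 5); (1|5)=+1, (1|5)=+1; sign (−1)^0·+1^-2·+1^0 = +1.
(a,b)_2: α=2, β=-2; u≡3, v≡3 (mod 8); ε(u)ε(v)=1·1, αω(v)=2·1, βω(u)=-2·1; sum ≡ 1  ⇒  -1.
(a,b)_19: α=1, u≡8; β=1, v≡14 (mod 19); (8|19)=-1, (14|19)=-1; sign (−1)^1·-1^1·-1^1 = -1.
(a,b)_53: α=0, u≡18; β=2, v≡4 (mod 53); (18|53)=-1, (4|53)=+1; sign (−1)^0·-1^2·+1^0 = +1.
(a,b)_∞: sgn(-30259229)=−, sgn(2451)=+, so +1.
(a,b)_3: α=-2, u≡1; β=-1, v≡1 (mod 3); (1|3)=+1, (1|3)=+1; sign (−1)^0·+1^-1·+1^-2 = +1.
(a,b)_43: α=1, u≡38; β=1, v≡31 (mod 43); (38|43)=+1, (31|43)=+1; sign (−1)^1·+1^1·+1^1 = -1.
(a,b)_11: α=3, u≡6; β=4, v≡4 (mod 11); (6|11)=-1, (4|11)=+1; sign (−1)^0·-1^4·+1^3 = +1.
(a,b)_7: α=1, u≡6; β=2, v≡1 (mod 7); (6|7)=-1, (1|7)=+1; sign (−1)^0·-1^2·+1^1 = +1.
(a,b)_37: α=1, u≡35; β=2, v≡21 (mod 37); (35|37)=-1, (21|37)=+1; sign (−1)^0·-1^2·+1^1 = +1.
(a,b)_13: α=1, u≡10; β=2, v≡7 (mod 13); (10|13)=+1, (7|13)=-1; sign (−1)^0·+1^2·-1^1 = -1.
|Ram(-30259229, 2451)| = 4, even; anisotropic at {2, 13, 19, 43}.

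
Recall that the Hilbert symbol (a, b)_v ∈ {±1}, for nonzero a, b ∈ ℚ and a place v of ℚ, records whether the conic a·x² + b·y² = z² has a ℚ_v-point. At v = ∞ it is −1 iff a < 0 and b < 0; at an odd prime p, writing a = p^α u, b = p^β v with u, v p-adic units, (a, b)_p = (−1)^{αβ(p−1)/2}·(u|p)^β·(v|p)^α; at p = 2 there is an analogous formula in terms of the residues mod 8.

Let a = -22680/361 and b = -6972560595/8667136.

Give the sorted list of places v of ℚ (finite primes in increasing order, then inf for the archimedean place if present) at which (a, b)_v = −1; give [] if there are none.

Mod squares: a ≡ -70, b ≡ -1155. Check v ∈ {∞, 2, 3, 5, 7, 11, 13, 19, 23}.
v=2: v_2(a)=3, v_2(b)=-14; units ≡ 5, 5 (mod 8); ε·ε+αω+βω = 0·0+3·1+-14·1 ≡ 1  ⇒  (a,b)_2 = -1.
v=7: a=7^1·(≡2), b=7^3·(≡5) mod 7; (2|7)=+1, (5|7)=-1; (−1)^{1·3·3}·(+1)^3·(-1)^1 = +1.
v=13: a=13^0·(≡7), b=13^2·(≡2) mod 13; (7|13)=-1, (2|13)=-1; (−1)^{0·2·6}·(-1)^2·(-1)^0 = +1.
v=5: a=5^1·(≡4), b=5^1·(≡1) mod 5; (4|5)=+1, (1|5)=+1; (−1)^{1·1·2}·(+1)^1·(+1)^1 = +1.
v=19: a=19^-2·(≡6), b=19^0·(≡11) mod 19; (6|19)=+1, (11|19)=+1; (−1)^{-2·0·9}·(+1)^0·(+1)^-2 = +1.
v=3: a=3^4·(≡2), b=3^7·(≡2) mod 3; (2|3)=-1, (2|3)=-1; (−1)^{4·7·1}·(-1)^7·(-1)^4 = -1.
v=11: a=11^0·(≡10), b=11^1·(≡5) mod 11; (10|11)=-1, (5|11)=+1; (−1)^{0·1·5}·(-1)^1·(+1)^0 = -1.
v=∞: -70 < 0 and -1155 < 0  ⇒  (a,b)_∞ = -1.
v=23: a=23^0·(≡20), b=23^-2·(≡13) mod 23; (20|23)=-1, (13|23)=+1; (−1)^{0·-2·11}·(-1)^-2·(+1)^0 = +1.
(-70, -1155 / ℚ) ramifies at {2, 3, 11, ∞}: a division algebra.

[2, 3, 11, inf]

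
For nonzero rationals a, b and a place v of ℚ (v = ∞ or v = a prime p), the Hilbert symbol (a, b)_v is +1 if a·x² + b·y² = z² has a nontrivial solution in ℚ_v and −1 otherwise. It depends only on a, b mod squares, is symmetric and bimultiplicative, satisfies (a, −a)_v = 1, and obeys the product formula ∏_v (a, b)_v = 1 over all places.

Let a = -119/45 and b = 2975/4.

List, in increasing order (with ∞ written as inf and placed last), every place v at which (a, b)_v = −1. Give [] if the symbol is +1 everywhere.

Mod squares: a ≡ -595, b ≡ 119. Check v ∈ {∞, 2, 3, 5, 7, 17}.
v=∞: -595 < 0 and 119 > 0  ⇒  (a,b)_∞ = +1.
v=17: a=17^1·(≡4), b=17^1·(≡14) mod 17; (4|17)=+1, (14|17)=-1; (−1)^{1·1·8}·(+1)^1·(-1)^1 = -1.
v=3: a=3^-2·(≡2), b=3^0·(≡2) mod 3; (2|3)=-1, (2|3)=-1; (−1)^{-2·0·1}·(-1)^0·(-1)^-2 = +1.
v=7: a=7^1·(≡6), b=7^1·(≡3) mod 7; (6|7)=-1, (3|7)=-1; (−1)^{1·1·3}·(-1)^1·(-1)^1 = -1.
v=2: v_2(a)=0, v_2(b)=-2; units ≡ 5, 7 (mod 8); ε·ε+αω+βω = 0·1+0·0+-2·1 ≡ 0  ⇒  (a,b)_2 = +1.
v=5: a=5^-1·(≡4), b=5^2·(≡1) mod 5; (4|5)=+1, (1|5)=+1; (−1)^{-1·2·2}·(+1)^2·(+1)^-1 = +1.
|Ram(-595, 119)| = 2, even; anisotropic at {7, 17}.

[7, 17]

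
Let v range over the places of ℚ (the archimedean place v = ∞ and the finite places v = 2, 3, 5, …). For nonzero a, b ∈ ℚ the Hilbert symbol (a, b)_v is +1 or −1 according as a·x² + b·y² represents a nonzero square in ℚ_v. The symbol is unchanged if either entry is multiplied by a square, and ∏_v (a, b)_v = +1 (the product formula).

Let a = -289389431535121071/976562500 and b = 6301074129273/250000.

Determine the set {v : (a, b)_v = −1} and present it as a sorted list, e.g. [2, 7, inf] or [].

Mod squares: a ≡ -2799951, b ≡ 399993. Check v ∈ {∞, 2, 3, 5, 7, 11, 17, 23, 31}.
v=23: a=23^1·(≡9), b=23^1·(≡16) mod 23; (9|23)=+1, (16|23)=+1; (−1)^{1·1·11}·(+1)^1·(+1)^1 = -1.
v=31: a=31^1·(≡3), b=31^1·(≡14) mod 31; (3|31)=-1, (14|31)=+1; (−1)^{1·1·15}·(-1)^1·(+1)^1 = +1.
v=11: a=11^1·(≡2), b=11^1·(≡7) mod 11; (2|11)=-1, (7|11)=-1; (−1)^{1·1·5}·(-1)^1·(-1)^1 = -1.
v=2: v_2(a)=-2, v_2(b)=-4; units ≡ 1, 1 (mod 8); ε·ε+αω+βω = 0·0+-2·0+-4·0 ≡ 0  ⇒  (a,b)_2 = +1.
v=7: a=7^5·(≡1), b=7^4·(≡6) mod 7; (1|7)=+1, (6|7)=-1; (−1)^{5·4·3}·(+1)^4·(-1)^5 = -1.
v=∞: -2799951 < 0 and 399993 > 0  ⇒  (a,b)_∞ = +1.
v=17: a=17^1·(≡11), b=17^1·(≡2) mod 17; (11|17)=-1, (2|17)=+1; (−1)^{1·1·8}·(-1)^1·(+1)^1 = -1.
v=5: a=5^-12·(≡1), b=5^-6·(≡3) mod 5; (1|5)=+1, (3|5)=-1; (−1)^{-12·-6·2}·(+1)^-6·(-1)^-12 = +1.
v=3: a=3^17·(≡1), b=3^9·(≡2) mod 3; (1|3)=+1, (2|3)=-1; (−1)^{17·9·1}·(+1)^9·(-1)^17 = +1.
(-2799951, 399993 / ℚ) ramifies at {7, 11, 17, 23}: a division algebra.

[7, 11, 17, 23]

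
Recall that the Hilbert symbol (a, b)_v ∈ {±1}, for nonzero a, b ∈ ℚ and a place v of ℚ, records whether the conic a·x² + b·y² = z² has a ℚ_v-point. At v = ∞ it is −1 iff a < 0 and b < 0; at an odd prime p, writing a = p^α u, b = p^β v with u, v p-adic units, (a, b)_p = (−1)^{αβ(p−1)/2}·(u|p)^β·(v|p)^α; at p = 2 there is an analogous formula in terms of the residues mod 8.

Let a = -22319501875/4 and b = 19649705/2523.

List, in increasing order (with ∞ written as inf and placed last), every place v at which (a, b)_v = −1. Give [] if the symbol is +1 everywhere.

[3, 5, 19, 23]

Mod squares: a ≡ -187, b ≡ 111435. Check v ∈ {∞, 2, 3, 5, 11, 17, 19, 23, 29}.
v=19: a=19^2·(≡14), b=19^1·(≡8) mod 19; (14|19)=-1, (8|19)=-1; (−1)^{2·1·9}·(-1)^1·(-1)^2 = -1.
v=17: a=17^1·(≡3), b=17^1·(≡5) mod 17; (3|17)=-1, (5|17)=-1; (−1)^{1·1·8}·(-1)^1·(-1)^1 = +1.
v=2: v_2(a)=-2, v_2(b)=0; units ≡ 5, 3 (mod 8); ε·ε+αω+βω = 0·1+-2·1+0·1 ≡ 0  ⇒  (a,b)_2 = +1.
v=23: a=23^2·(≡21), b=23^3·(≡19) mod 23; (21|23)=-1, (19|23)=-1; (−1)^{2·3·11}·(-1)^3·(-1)^2 = -1.
v=5: a=5^4·(≡3), b=5^1·(≡2) mod 5; (3|5)=-1, (2|5)=-1; (−1)^{4·1·2}·(-1)^1·(-1)^4 = -1.
v=11: a=11^1·(≡5), b=11^0·(≡5) mod 11; (5|11)=+1, (5|11)=+1; (−1)^{1·0·5}·(+1)^0·(+1)^1 = +1.
v=3: a=3^0·(≡2), b=3^-1·(≡2) mod 3; (2|3)=-1, (2|3)=-1; (−1)^{0·-1·1}·(-1)^-1·(-1)^0 = -1.
v=29: a=29^0·(≡24), b=29^-2·(≡10) mod 29; (24|29)=+1, (10|29)=-1; (−1)^{0·-2·14}·(+1)^-2·(-1)^0 = +1.
v=∞: -187 < 0 and 111435 > 0  ⇒  (a,b)_∞ = +1.
(-187, 111435 / ℚ) ramifies at {3, 5, 19, 23}: a division algebra.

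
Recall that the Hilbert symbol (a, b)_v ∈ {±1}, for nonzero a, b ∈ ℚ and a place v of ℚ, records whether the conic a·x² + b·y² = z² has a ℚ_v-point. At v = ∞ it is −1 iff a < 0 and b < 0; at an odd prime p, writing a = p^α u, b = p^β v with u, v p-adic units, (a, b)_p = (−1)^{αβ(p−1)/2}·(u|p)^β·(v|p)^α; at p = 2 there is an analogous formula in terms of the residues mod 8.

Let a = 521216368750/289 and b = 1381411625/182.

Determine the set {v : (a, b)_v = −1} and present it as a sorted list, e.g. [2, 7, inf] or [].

(a, b) ≡ (17710, 230230) mod (ℚ^×)²; places V = {2, 5, 7, 11, 13, 17, 19, 23, 31, ∞}.
(a,b)_17: α=-2, u≡1; β=0, v≡9 (mod 17); (1|17)=+1, (9|17)=+1; sign (−1)^0·+1^0·+1^-2 = +1.
(a,b)_2: α=1, β=-1; u≡7, v≡3 (mod 8); ε(u)ε(v)=1·1, αω(v)=1·1, βω(u)=-1·0; sum ≡ 0  ⇒  +1.
(a,b)_23: α=1, u≡20; β=1, v≡10 (mod 23); (20|23)=-1, (10|23)=-1; sign (−1)^1·-1^1·-1^1 = -1.
(a,b)_7: α=3, u≡6; β=-1, v≡4 (mod 7); (6|7)=-1, (4|7)=+1; sign (−1)^1·-1^-1·+1^3 = +1.
(a,b)_11: α=1, u≡9; β=3, v≡6 (mod 11); (9|11)=+1, (6|11)=-1; sign (−1)^1·+1^3·-1^1 = +1.
(a,b)_31: α=2, u≡19; β=0, v≡13 (mod 31); (19|31)=+1, (13|31)=-1; sign (−1)^0·+1^0·-1^2 = +1.
(a,b)_5: α=5, u≡2; β=3, v≡4 (mod 5); (2|5)=-1, (4|5)=+1; sign (−1)^0·-1^3·+1^5 = -1.
(a,b)_∞: sgn(17710)=+, sgn(230230)=+, so +1.
(a,b)_19: α=0, u≡12; β=2, v≡4 (mod 19); (12|19)=-1, (4|19)=+1; sign (−1)^0·-1^2·+1^0 = +1.
(a,b)_13: α=0, u≡4; β=-1, v≡9 (mod 13); (4|13)=+1, (9|13)=+1; sign (−1)^0·+1^-1·+1^0 = +1.
(17710, 230230 / ℚ) ramifies at {5, 23}: a division algebra.

[5, 23]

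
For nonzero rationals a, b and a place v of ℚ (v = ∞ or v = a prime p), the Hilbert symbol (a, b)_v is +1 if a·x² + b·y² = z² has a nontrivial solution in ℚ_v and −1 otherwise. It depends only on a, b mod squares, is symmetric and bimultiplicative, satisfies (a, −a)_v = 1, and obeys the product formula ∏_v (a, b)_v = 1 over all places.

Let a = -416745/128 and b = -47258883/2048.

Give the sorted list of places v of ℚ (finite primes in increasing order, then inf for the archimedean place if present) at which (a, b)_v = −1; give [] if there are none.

[2, inf]

(a, b) ≡ (-210, -6) mod (ℚ^×)²; places V = {2, 3, 5, 7, ∞}.
(a,b)_∞: sgn(-210)=−, sgn(-6)=−, so -1.
(a,b)_5: α=1, u≡2; β=0, v≡4 (mod 5); (2|5)=-1, (4|5)=+1; sign (−1)^0·-1^0·+1^1 = +1.
(a,b)_3: α=5, u≡2; β=9, v≡1 (mod 3); (2|3)=-1, (1|3)=+1; sign (−1)^1·-1^9·+1^5 = +1.
(a,b)_7: α=3, u≡5; β=4, v≡2 (mod 7); (5|7)=-1, (2|7)=+1; sign (−1)^0·-1^4·+1^3 = +1.
(a,b)_2: α=-7, β=-11; u≡7, v≡5 (mod 8); ε(u)ε(v)=1·0, αω(v)=-7·1, βω(u)=-11·0; sum ≡ 1  ⇒  -1.
(-210, -6 / ℚ) ramifies at {2, ∞}: a division algebra.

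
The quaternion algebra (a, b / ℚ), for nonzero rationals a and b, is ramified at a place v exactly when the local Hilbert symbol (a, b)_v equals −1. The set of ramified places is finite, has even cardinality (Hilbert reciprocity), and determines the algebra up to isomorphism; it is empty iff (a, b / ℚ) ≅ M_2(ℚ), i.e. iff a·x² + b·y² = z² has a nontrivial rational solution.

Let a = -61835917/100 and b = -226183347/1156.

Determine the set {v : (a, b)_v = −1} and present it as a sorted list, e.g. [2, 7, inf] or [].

(a, b) ≡ (-365893, -16523) mod (ℚ^×)²; places V = {2, 3, 5, 11, 13, 17, 29, 31, 37, 41, ∞}.
(a,b)_11: α=1, u≡4; β=0, v≡6 (mod 11); (4|11)=+1, (6|11)=-1; sign (−1)^0·+1^0·-1^1 = -1.
(a,b)_∞: sgn(-365893)=−, sgn(-16523)=−, so -1.
(a,b)_3: α=0, u≡2; β=4, v≡1 (mod 3); (2|3)=-1, (1|3)=+1; sign (−1)^0·-1^4·+1^0 = +1.
(a,b)_5: α=-2, u≡2; β=0, v≡3 (mod 5); (2|5)=-1, (3|5)=-1; sign (−1)^0·-1^0·-1^-2 = +1.
(a,b)_2: α=-2, β=-2; u≡3, v≡5 (mod 8); ε(u)ε(v)=1·0, αω(v)=-2·1, βω(u)=-2·1; sum ≡ 0  ⇒  +1.
(a,b)_13: α=2, u≡2; β=3, v≡4 (mod 13); (2|13)=-1, (4|13)=+1; sign (−1)^0·-1^3·+1^2 = -1.
(a,b)_29: α=1, u≡3; β=0, v≡20 (mod 29); (3|29)=-1, (20|29)=+1; sign (−1)^0·-1^0·+1^1 = +1.
(a,b)_41: α=0, u≡18; β=1, v≡11 (mod 41); (18|41)=+1, (11|41)=-1; sign (−1)^0·+1^1·-1^0 = +1.
(a,b)_17: α=0, u≡16; β=-2, v≡1 (mod 17); (16|17)=+1, (1|17)=+1; sign (−1)^0·+1^-2·+1^0 = +1.
(a,b)_37: α=1, u≡9; β=0, v≡27 (mod 37); (9|37)=+1, (27|37)=+1; sign (−1)^0·+1^0·+1^1 = +1.
(a,b)_31: α=1, u≡16; β=1, v≡19 (mod 31); (16|31)=+1, (19|31)=+1; sign (−1)^1·+1^1·+1^1 = -1.
Ram(-365893, -16523) = {11, 13, 31, ∞}; no ℚ_11-point on the conic.

[11, 13, 31, inf]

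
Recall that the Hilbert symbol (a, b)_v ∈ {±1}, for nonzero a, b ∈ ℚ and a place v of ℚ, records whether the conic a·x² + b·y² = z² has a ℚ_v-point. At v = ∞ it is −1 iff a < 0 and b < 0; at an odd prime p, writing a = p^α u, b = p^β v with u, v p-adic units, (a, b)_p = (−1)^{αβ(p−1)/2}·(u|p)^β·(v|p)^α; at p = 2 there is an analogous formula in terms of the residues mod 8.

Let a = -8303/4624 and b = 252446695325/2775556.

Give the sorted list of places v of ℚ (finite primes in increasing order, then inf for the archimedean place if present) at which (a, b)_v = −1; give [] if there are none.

(a, b) ≡ (-23, 437) mod (ℚ^×)²; places V = {2, 5, 7, 11, 17, 19, 23, ∞}.
(a,b)_19: α=2, u≡13; β=3, v≡5 (mod 19); (13|19)=-1, (5|19)=+1; sign (−1)^0·-1^3·+1^2 = -1.
(a,b)_11: α=0, u≡6; β=2, v≡6 (mod 11); (6|11)=-1, (6|11)=-1; sign (−1)^0·-1^2·-1^0 = +1.
(a,b)_5: α=0, u≡3; β=2, v≡3 (mod 5); (3|5)=-1, (3|5)=-1; sign (−1)^0·-1^2·-1^0 = +1.
(a,b)_∞: sgn(-23)=−, sgn(437)=+, so +1.
(a,b)_7: α=0, u≡5; β=-4, v≡6 (mod 7); (5|7)=-1, (6|7)=-1; sign (−1)^0·-1^-4·-1^0 = +1.
(a,b)_2: α=-4, β=-2; u≡1, v≡5 (mod 8); ε(u)ε(v)=0·0, αω(v)=-4·1, βω(u)=-2·0; sum ≡ 0  ⇒  +1.
(a,b)_17: α=-2, u≡7; β=-2, v≡11 (mod 17); (7|17)=-1, (11|17)=-1; sign (−1)^0·-1^-2·-1^-2 = +1.
(a,b)_23: α=1, u≡7; β=3, v≡19 (mod 23); (7|23)=-1, (19|23)=-1; sign (−1)^1·-1^3·-1^1 = -1.
|Ram(-23, 437)| = 2, even; anisotropic at {19, 23}.

[19, 23]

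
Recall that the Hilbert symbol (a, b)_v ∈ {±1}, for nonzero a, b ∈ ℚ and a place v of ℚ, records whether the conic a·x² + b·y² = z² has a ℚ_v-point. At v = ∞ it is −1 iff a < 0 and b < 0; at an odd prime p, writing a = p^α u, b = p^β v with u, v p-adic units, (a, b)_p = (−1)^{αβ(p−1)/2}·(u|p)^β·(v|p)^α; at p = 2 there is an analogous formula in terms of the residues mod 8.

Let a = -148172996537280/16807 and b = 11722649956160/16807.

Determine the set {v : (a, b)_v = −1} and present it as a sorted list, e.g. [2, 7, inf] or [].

[2, 3, 5, 7, 17, 19]

Mod squares: a ≡ -373065, b ≡ 124355. Check v ∈ {∞, 2, 3, 5, 7, 11, 13, 17, 19}.
v=19: a=19^1·(≡4), b=19^3·(≡5) mod 19; (4|19)=+1, (5|19)=+1; (−1)^{1·3·9}·(+1)^3·(+1)^1 = -1.
v=2: v_2(a)=6, v_2(b)=6; units ≡ 7, 3 (mod 8); ε·ε+αω+βω = 1·1+6·1+6·0 ≡ 1  ⇒  (a,b)_2 = -1.
v=∞: -373065 < 0 and 124355 > 0  ⇒  (a,b)_∞ = +1.
v=17: a=17^1·(≡8), b=17^1·(≡10) mod 17; (8|17)=+1, (10|17)=-1; (−1)^{1·1·8}·(+1)^1·(-1)^1 = -1.
v=3: a=3^3·(≡1), b=3^0·(≡2) mod 3; (1|3)=+1, (2|3)=-1; (−1)^{3·0·1}·(+1)^0·(-1)^3 = -1.
v=7: a=7^-5·(≡6), b=7^-5·(≡3) mod 7; (6|7)=-1, (3|7)=-1; (−1)^{-5·-5·3}·(-1)^-5·(-1)^-5 = -1.
v=5: a=5^1·(≡2), b=5^1·(≡1) mod 5; (2|5)=-1, (1|5)=+1; (−1)^{1·1·2}·(-1)^1·(+1)^1 = -1.
v=13: a=13^6·(≡3), b=13^4·(≡9) mod 13; (3|13)=+1, (9|13)=+1; (−1)^{6·4·6}·(+1)^4·(+1)^6 = +1.
v=11: a=11^1·(≡4), b=11^1·(≡7) mod 11; (4|11)=+1, (7|11)=-1; (−1)^{1·1·5}·(+1)^1·(-1)^1 = +1.
(-373065, 124355 / ℚ) ramifies at {2, 3, 5, 7, 17, 19}: a division algebra.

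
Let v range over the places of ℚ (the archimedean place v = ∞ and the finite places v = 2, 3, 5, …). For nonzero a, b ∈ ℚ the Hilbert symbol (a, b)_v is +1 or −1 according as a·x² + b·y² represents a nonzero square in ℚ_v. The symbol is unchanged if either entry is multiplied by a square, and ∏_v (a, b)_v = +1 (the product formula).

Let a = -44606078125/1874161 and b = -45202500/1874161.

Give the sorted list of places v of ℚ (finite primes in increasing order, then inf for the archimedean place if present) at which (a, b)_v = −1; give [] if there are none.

Mod squares: a ≡ -1189, b ≡ -41. Check v ∈ {∞, 2, 3, 5, 7, 29, 37, 41}.
v=29: a=29^1·(≡17), b=29^0·(≡17) mod 29; (17|29)=-1, (17|29)=-1; (−1)^{1·0·14}·(-1)^0·(-1)^1 = -1.
v=41: a=41^1·(≡12), b=41^1·(≡40) mod 41; (12|41)=-1, (40|41)=+1; (−1)^{1·1·20}·(-1)^1·(+1)^1 = -1.
v=∞: -1189 < 0 and -41 < 0  ⇒  (a,b)_∞ = -1.
v=5: a=5^6·(≡1), b=5^4·(≡1) mod 5; (1|5)=+1, (1|5)=+1; (−1)^{6·4·2}·(+1)^4·(+1)^6 = +1.
v=3: a=3^0·(≡2), b=3^2·(≡1) mod 3; (2|3)=-1, (1|3)=+1; (−1)^{0·2·1}·(-1)^2·(+1)^0 = +1.
v=37: a=37^-4·(≡35), b=37^-4·(≡30) mod 37; (35|37)=-1, (30|37)=+1; (−1)^{-4·-4·18}·(-1)^-4·(+1)^-4 = +1.
v=7: a=7^4·(≡4), b=7^2·(≡1) mod 7; (4|7)=+1, (1|7)=+1; (−1)^{4·2·3}·(+1)^2·(+1)^4 = +1.
v=2: v_2(a)=0, v_2(b)=2; units ≡ 3, 7 (mod 8); ε·ε+αω+βω = 1·1+0·0+2·1 ≡ 1  ⇒  (a,b)_2 = -1.
Ram(-1189, -41) = {2, 29, 41, ∞}; no ℚ_2-point on the conic.

[2, 29, 41, inf]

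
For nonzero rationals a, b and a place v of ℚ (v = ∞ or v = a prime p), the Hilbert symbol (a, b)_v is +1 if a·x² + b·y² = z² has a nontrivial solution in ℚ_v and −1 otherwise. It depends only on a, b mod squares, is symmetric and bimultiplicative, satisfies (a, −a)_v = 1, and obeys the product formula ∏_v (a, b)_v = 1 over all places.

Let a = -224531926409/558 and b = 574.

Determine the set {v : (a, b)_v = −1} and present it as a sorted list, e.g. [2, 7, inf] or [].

[7, 41]

Mod squares: a ≡ -166676398, b ≡ 574. Check v ∈ {∞, 2, 3, 7, 17, 19, 29, 31, 41}.
v=7: a=7^1·(≡5), b=7^1·(≡5) mod 7; (5|7)=-1, (5|7)=-1; (−1)^{1·1·3}·(-1)^1·(-1)^1 = -1.
v=3: a=3^-2·(≡2), b=3^0·(≡1) mod 3; (2|3)=-1, (1|3)=+1; (−1)^{-2·0·1}·(-1)^0·(+1)^-2 = +1.
v=2: v_2(a)=-1, v_2(b)=1; units ≡ 1, 7 (mod 8); ε·ε+αω+βω = 0·1+-1·0+1·0 ≡ 0  ⇒  (a,b)_2 = +1.
v=31: a=31^-1·(≡12), b=31^0·(≡16) mod 31; (12|31)=-1, (16|31)=+1; (−1)^{-1·0·15}·(-1)^0·(+1)^-1 = +1.
v=17: a=17^5·(≡1), b=17^0·(≡13) mod 17; (1|17)=+1, (13|17)=+1; (−1)^{5·0·8}·(+1)^0·(+1)^5 = +1.
v=19: a=19^1·(≡10), b=19^0·(≡4) mod 19; (10|19)=-1, (4|19)=+1; (−1)^{1·0·9}·(-1)^0·(+1)^1 = +1.
v=∞: -166676398 < 0 and 574 > 0  ⇒  (a,b)_∞ = +1.
v=41: a=41^1·(≡23), b=41^1·(≡14) mod 41; (23|41)=+1, (14|41)=-1; (−1)^{1·1·20}·(+1)^1·(-1)^1 = -1.
v=29: a=29^1·(≡10), b=29^0·(≡23) mod 29; (10|29)=-1, (23|29)=+1; (−1)^{1·0·14}·(-1)^0·(+1)^1 = +1.
Ram(-166676398, 574) = {7, 41}; no ℚ_7-point on the conic.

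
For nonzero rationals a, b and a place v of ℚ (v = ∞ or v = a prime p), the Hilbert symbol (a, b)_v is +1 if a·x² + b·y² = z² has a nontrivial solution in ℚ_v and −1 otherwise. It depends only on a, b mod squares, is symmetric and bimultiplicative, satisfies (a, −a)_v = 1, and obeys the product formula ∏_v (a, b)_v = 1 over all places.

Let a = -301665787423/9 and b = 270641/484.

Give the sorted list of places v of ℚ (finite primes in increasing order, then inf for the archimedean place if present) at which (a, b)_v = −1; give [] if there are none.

Mod squares: a ≡ -570256687, b ≡ 161. Check v ∈ {∞, 2, 3, 7, 11, 13, 17, 23, 31, 41, 47}.
v=3: a=3^-2·(≡2), b=3^0·(≡2) mod 3; (2|3)=-1, (2|3)=-1; (−1)^{-2·0·1}·(-1)^0·(-1)^-2 = +1.
v=2: v_2(a)=0, v_2(b)=-2; units ≡ 1, 1 (mod 8); ε·ε+αω+βω = 0·0+0·0+-2·0 ≡ 0  ⇒  (a,b)_2 = +1.
v=31: a=31^1·(≡12), b=31^0·(≡12) mod 31; (12|31)=-1, (12|31)=-1; (−1)^{1·0·15}·(-1)^0·(-1)^1 = -1.
v=47: a=47^1·(≡15), b=47^0·(≡38) mod 47; (15|47)=-1, (38|47)=-1; (−1)^{1·0·23}·(-1)^0·(-1)^1 = -1.
v=∞: -570256687 < 0 and 161 > 0  ⇒  (a,b)_∞ = +1.
v=13: a=13^1·(≡1), b=13^0·(≡11) mod 13; (1|13)=+1, (11|13)=-1; (−1)^{1·0·6}·(+1)^0·(-1)^1 = -1.
v=7: a=7^1·(≡6), b=7^1·(≡2) mod 7; (6|7)=-1, (2|7)=+1; (−1)^{1·1·3}·(-1)^1·(+1)^1 = +1.
v=23: a=23^3·(≡18), b=23^1·(≡14) mod 23; (18|23)=+1, (14|23)=-1; (−1)^{3·1·11}·(+1)^1·(-1)^3 = +1.
v=41: a=41^0·(≡17), b=41^2·(≡26) mod 41; (17|41)=-1, (26|41)=-1; (−1)^{0·2·20}·(-1)^2·(-1)^0 = +1.
v=11: a=11^1·(≡1), b=11^-2·(≡2) mod 11; (1|11)=+1, (2|11)=-1; (−1)^{1·-2·5}·(+1)^-2·(-1)^1 = -1.
v=17: a=17^1·(≡15), b=17^0·(≡15) mod 17; (15|17)=+1, (15|17)=+1; (−1)^{1·0·8}·(+1)^0·(+1)^1 = +1.
|Ram(-570256687, 161)| = 4, even; anisotropic at {11, 13, 31, 47}.

[11, 13, 31, 47]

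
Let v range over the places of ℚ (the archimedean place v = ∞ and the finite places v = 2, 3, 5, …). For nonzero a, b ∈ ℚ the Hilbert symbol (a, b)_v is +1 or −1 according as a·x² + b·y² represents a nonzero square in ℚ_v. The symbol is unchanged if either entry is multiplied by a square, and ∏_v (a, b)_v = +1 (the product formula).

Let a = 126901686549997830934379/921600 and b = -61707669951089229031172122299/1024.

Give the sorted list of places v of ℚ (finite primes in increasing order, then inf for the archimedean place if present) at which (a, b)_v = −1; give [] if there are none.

(a, b) ≡ (851, -1905737059) mod (ℚ^×)²; places V = {2, 3, 5, 7, 11, 19, 23, 29, 31, 37, 41, 47, 53, ∞}.
(a,b)_19: α=2, u≡18; β=0, v≡12 (mod 19); (18|19)=-1, (12|19)=-1; sign (−1)^0·-1^0·-1^2 = +1.
(a,b)_31: α=2, u≡7; β=3, v≡24 (mod 31); (7|31)=+1, (24|31)=-1; sign (−1)^0·+1^3·-1^2 = +1.
(a,b)_5: α=-2, u≡1; β=0, v≡4 (mod 5); (1|5)=+1, (4|5)=+1; sign (−1)^0·+1^0·+1^-2 = +1.
(a,b)_53: α=2, u≡8; β=3, v≡24 (mod 53); (8|53)=-1, (24|53)=+1; sign (−1)^0·-1^3·+1^2 = -1.
(a,b)_47: α=2, u≡35; β=3, v≡3 (mod 47); (35|47)=-1, (3|47)=+1; sign (−1)^0·-1^3·+1^2 = -1.
(a,b)_7: α=2, u≡4; β=2, v≡5 (mod 7); (4|7)=+1, (5|7)=-1; sign (−1)^0·+1^2·-1^2 = +1.
(a,b)_23: α=1, u≡11; β=1, v≡20 (mod 23); (11|23)=-1, (20|23)=-1; sign (−1)^1·-1^1·-1^1 = -1.
(a,b)_3: α=-2, u≡2; β=2, v≡2 (mod 3); (2|3)=-1, (2|3)=-1; sign (−1)^0·-1^2·-1^-2 = +1.
(a,b)_37: α=1, u≡23; β=1, v≡2 (mod 37); (23|37)=-1, (2|37)=-1; sign (−1)^0·-1^1·-1^1 = +1.
(a,b)_2: α=-12, β=-10; u≡3, v≡5 (mod 8); ε(u)ε(v)=1·0, αω(v)=-12·1, βω(u)=-10·1; sum ≡ 0  ⇒  +1.
(a,b)_41: α=2, u≡16; β=0, v≡26 (mod 41); (16|41)=+1, (26|41)=-1; sign (−1)^0·+1^0·-1^2 = +1.
(a,b)_29: α=2, u≡11; β=3, v≡11 (mod 29); (11|29)=-1, (11|29)=-1; sign (−1)^0·-1^3·-1^2 = -1.
(a,b)_∞: sgn(851)=+, sgn(-1905737059)=−, so +1.
(a,b)_11: α=0, u≡9; β=4, v≡3 (mod 11); (9|11)=+1, (3|11)=+1; sign (−1)^0·+1^4·+1^0 = +1.
(851, -1905737059 / ℚ) ramifies at {23, 29, 47, 53}: a division algebra.

[23, 29, 47, 53]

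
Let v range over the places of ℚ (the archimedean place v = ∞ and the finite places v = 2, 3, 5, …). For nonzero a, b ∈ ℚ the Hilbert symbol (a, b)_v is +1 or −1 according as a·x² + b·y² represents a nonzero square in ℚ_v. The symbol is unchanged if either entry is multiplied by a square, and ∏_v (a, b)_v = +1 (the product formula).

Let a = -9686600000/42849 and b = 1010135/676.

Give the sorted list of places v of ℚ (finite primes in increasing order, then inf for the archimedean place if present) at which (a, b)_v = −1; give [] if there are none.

Mod squares: a ≡ -242165, b ≡ 20615. Check v ∈ {∞, 2, 3, 5, 7, 11, 13, 17, 19, 23, 31, 37}.
v=3: a=3^-4·(≡1), b=3^0·(≡2) mod 3; (1|3)=+1, (2|3)=-1; (−1)^{-4·0·1}·(+1)^0·(-1)^-4 = +1.
v=5: a=5^5·(≡2), b=5^1·(≡2) mod 5; (2|5)=-1, (2|5)=-1; (−1)^{5·1·2}·(-1)^1·(-1)^5 = +1.
v=17: a=17^1·(≡15), b=17^0·(≡14) mod 17; (15|17)=+1, (14|17)=-1; (−1)^{1·0·8}·(+1)^0·(-1)^1 = -1.
v=23: a=23^-2·(≡12), b=23^0·(≡10) mod 23; (12|23)=+1, (10|23)=-1; (−1)^{-2·0·11}·(+1)^0·(-1)^-2 = +1.
v=13: a=13^0·(≡1), b=13^-2·(≡12) mod 13; (1|13)=+1, (12|13)=+1; (−1)^{0·-2·6}·(+1)^-2·(+1)^0 = +1.
v=11: a=11^1·(≡7), b=11^0·(≡1) mod 11; (7|11)=-1, (1|11)=+1; (−1)^{1·0·5}·(-1)^0·(+1)^1 = +1.
v=37: a=37^1·(≡4), b=37^0·(≡22) mod 37; (4|37)=+1, (22|37)=-1; (−1)^{1·0·18}·(+1)^0·(-1)^1 = -1.
v=7: a=7^1·(≡6), b=7^3·(≡3) mod 7; (6|7)=-1, (3|7)=-1; (−1)^{1·3·3}·(-1)^3·(-1)^1 = -1.
v=19: a=19^0·(≡16), b=19^1·(≡2) mod 19; (16|19)=+1, (2|19)=-1; (−1)^{0·1·9}·(+1)^1·(-1)^0 = +1.
v=2: v_2(a)=6, v_2(b)=-2; units ≡ 3, 7 (mod 8); ε·ε+αω+βω = 1·1+6·0+-2·1 ≡ 1  ⇒  (a,b)_2 = -1.
v=∞: -242165 < 0 and 20615 > 0  ⇒  (a,b)_∞ = +1.
v=31: a=31^0·(≡10), b=31^1·(≡20) mod 31; (10|31)=+1, (20|31)=+1; (−1)^{0·1·15}·(+1)^1·(+1)^0 = +1.
Ram(-242165, 20615) = {2, 7, 17, 37}; no ℚ_2-point on the conic.

[2, 7, 17, 37]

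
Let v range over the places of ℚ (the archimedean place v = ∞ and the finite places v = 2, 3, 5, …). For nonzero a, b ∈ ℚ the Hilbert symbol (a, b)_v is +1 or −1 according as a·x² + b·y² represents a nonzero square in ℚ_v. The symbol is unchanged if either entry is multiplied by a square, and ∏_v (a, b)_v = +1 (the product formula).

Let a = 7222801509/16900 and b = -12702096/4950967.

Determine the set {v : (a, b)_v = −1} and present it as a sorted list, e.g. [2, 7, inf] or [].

Mod squares: a ≡ 1309, b ≡ -7. Check v ∈ {∞, 2, 3, 5, 7, 11, 13, 17, 29}.
v=5: a=5^-2·(≡4), b=5^0·(≡2) mod 5; (4|5)=+1, (2|5)=-1; (−1)^{-2·0·2}·(+1)^0·(-1)^-2 = +1.
v=11: a=11^1·(≡4), b=11^2·(≡3) mod 11; (4|11)=+1, (3|11)=+1; (−1)^{1·2·5}·(+1)^2·(+1)^1 = +1.
v=13: a=13^-2·(≡3), b=13^0·(≡6) mod 13; (3|13)=+1, (6|13)=-1; (−1)^{-2·0·6}·(+1)^0·(-1)^-2 = +1.
v=3: a=3^8·(≡1), b=3^8·(≡2) mod 3; (1|3)=+1, (2|3)=-1; (−1)^{8·8·1}·(+1)^8·(-1)^8 = +1.
v=17: a=17^1·(≡15), b=17^0·(≡11) mod 17; (15|17)=+1, (11|17)=-1; (−1)^{1·0·8}·(+1)^0·(-1)^1 = -1.
v=∞: 1309 > 0 and -7 < 0  ⇒  (a,b)_∞ = +1.
v=29: a=29^2·(≡25), b=29^-4·(≡7) mod 29; (25|29)=+1, (7|29)=+1; (−1)^{2·-4·14}·(+1)^-4·(+1)^2 = +1.
v=7: a=7^1·(≡5), b=7^-1·(≡6) mod 7; (5|7)=-1, (6|7)=-1; (−1)^{1·-1·3}·(-1)^-1·(-1)^1 = -1.
v=2: v_2(a)=-2, v_2(b)=4; units ≡ 5, 1 (mod 8); ε·ε+αω+βω = 0·0+-2·0+4·1 ≡ 0  ⇒  (a,b)_2 = +1.
Ram(1309, -7) = {7, 17}; no ℚ_7-point on the conic.

[7, 17]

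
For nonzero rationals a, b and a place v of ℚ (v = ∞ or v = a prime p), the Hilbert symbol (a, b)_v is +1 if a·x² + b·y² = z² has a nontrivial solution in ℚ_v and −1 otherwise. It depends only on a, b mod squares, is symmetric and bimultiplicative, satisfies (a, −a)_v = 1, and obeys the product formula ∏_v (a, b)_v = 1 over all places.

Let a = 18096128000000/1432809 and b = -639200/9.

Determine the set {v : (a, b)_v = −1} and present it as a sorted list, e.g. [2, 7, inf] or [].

(a, b) ≡ (2, -1598) mod (ℚ^×)²; places V = {2, 3, 5, 7, 17, 19, 47, ∞}.
(a,b)_47: α=2, u≡28; β=1, v≡19 (mod 47); (28|47)=+1, (19|47)=-1; sign (−1)^0·+1^1·-1^2 = +1.
(a,b)_2: α=19, β=5; u≡1, v≡1 (mod 8); ε(u)ε(v)=0·0, αω(v)=19·0, βω(u)=5·0; sum ≡ 0  ⇒  +1.
(a,b)_5: α=6, u≡3; β=2, v≡3 (mod 5); (3|5)=-1, (3|5)=-1; sign (−1)^0·-1^2·-1^6 = +1.
(a,b)_19: α=-2, u≡3; β=0, v≡4 (mod 19); (3|19)=-1, (4|19)=+1; sign (−1)^0·-1^0·+1^-2 = +1.
(a,b)_3: α=-4, u≡2; β=-2, v≡1 (mod 3); (2|3)=-1, (1|3)=+1; sign (−1)^0·-1^-2·+1^-4 = +1.
(a,b)_∞: sgn(2)=+, sgn(-1598)=−, so +1.
(a,b)_7: α=-2, u≡4; β=0, v≡6 (mod 7); (4|7)=+1, (6|7)=-1; sign (−1)^0·+1^0·-1^-2 = +1.
(a,b)_17: α=0, u≡8; β=1, v≡8 (mod 17); (8|17)=+1, (8|17)=+1; sign (−1)^0·+1^1·+1^0 = +1.
Ram(a, b) = ∅: the form 2·x² + -1598·y² − z² is isotropic over every ℚ_v, so by Hasse–Minkowski it is isotropic over ℚ.

[]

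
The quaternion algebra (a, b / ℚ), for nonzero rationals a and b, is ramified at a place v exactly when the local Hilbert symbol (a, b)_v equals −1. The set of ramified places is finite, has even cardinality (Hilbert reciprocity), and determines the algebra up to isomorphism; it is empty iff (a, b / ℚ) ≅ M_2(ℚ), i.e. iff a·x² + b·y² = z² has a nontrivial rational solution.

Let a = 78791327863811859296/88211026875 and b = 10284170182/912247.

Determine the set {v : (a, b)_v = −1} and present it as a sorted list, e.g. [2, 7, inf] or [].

(a, b) ≡ (4002, 4186) mod (ℚ^×)²; places V = {2, 3, 5, 7, 11, 13, 19, 23, 29, ∞}.
(a,b)_3: α=-1, u≡2; β=0, v≡1 (mod 3); (2|3)=-1, (1|3)=+1; sign (−1)^0·-1^0·+1^-1 = +1.
(a,b)_29: α=3, u≡16; β=2, v≡17 (mod 29); (16|29)=+1, (17|29)=-1; sign (−1)^0·+1^2·-1^3 = -1.
(a,b)_∞: sgn(4002)=+, sgn(4186)=+, so +1.
(a,b)_2: α=5, β=1; u≡1, v≡5 (mod 8); ε(u)ε(v)=0·0, αω(v)=5·1, βω(u)=1·0; sum ≡ 1  ⇒  -1.
(a,b)_11: α=2, u≡9; β=2, v≡6 (mod 11); (9|11)=+1, (6|11)=-1; sign (−1)^0·+1^2·-1^2 = +1.
(a,b)_7: α=4, u≡6; β=-1, v≡3 (mod 7); (6|7)=-1, (3|7)=-1; sign (−1)^0·-1^-1·-1^4 = -1.
(a,b)_5: α=-4, u≡2; β=0, v≡1 (mod 5); (2|5)=-1, (1|5)=+1; sign (−1)^0·-1^0·+1^-4 = +1.
(a,b)_13: α=4, u≡7; β=3, v≡4 (mod 13); (7|13)=-1, (4|13)=+1; sign (−1)^0·-1^3·+1^4 = -1.
(a,b)_23: α=3, u≡3; β=1, v≡7 (mod 23); (3|23)=+1, (7|23)=-1; sign (−1)^1·+1^1·-1^3 = +1.
(a,b)_19: α=-6, u≡10; β=-4, v≡5 (mod 19); (10|19)=-1, (5|19)=+1; sign (−1)^0·-1^-4·+1^-6 = +1.
|Ram(4002, 4186)| = 4, even; anisotropic at {2, 7, 13, 29}.

[2, 7, 13, 29]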